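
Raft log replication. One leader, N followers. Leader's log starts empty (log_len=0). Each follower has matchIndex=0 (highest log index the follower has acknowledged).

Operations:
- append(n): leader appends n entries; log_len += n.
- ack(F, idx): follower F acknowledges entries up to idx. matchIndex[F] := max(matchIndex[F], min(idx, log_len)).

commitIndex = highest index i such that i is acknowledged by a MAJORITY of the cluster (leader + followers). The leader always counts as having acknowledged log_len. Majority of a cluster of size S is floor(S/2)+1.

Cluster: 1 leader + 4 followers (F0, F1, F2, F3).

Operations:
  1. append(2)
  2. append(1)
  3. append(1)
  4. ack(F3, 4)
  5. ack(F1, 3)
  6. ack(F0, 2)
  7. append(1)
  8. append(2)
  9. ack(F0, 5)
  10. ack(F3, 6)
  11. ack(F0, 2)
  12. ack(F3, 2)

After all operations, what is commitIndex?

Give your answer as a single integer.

Answer: 5

Derivation:
Op 1: append 2 -> log_len=2
Op 2: append 1 -> log_len=3
Op 3: append 1 -> log_len=4
Op 4: F3 acks idx 4 -> match: F0=0 F1=0 F2=0 F3=4; commitIndex=0
Op 5: F1 acks idx 3 -> match: F0=0 F1=3 F2=0 F3=4; commitIndex=3
Op 6: F0 acks idx 2 -> match: F0=2 F1=3 F2=0 F3=4; commitIndex=3
Op 7: append 1 -> log_len=5
Op 8: append 2 -> log_len=7
Op 9: F0 acks idx 5 -> match: F0=5 F1=3 F2=0 F3=4; commitIndex=4
Op 10: F3 acks idx 6 -> match: F0=5 F1=3 F2=0 F3=6; commitIndex=5
Op 11: F0 acks idx 2 -> match: F0=5 F1=3 F2=0 F3=6; commitIndex=5
Op 12: F3 acks idx 2 -> match: F0=5 F1=3 F2=0 F3=6; commitIndex=5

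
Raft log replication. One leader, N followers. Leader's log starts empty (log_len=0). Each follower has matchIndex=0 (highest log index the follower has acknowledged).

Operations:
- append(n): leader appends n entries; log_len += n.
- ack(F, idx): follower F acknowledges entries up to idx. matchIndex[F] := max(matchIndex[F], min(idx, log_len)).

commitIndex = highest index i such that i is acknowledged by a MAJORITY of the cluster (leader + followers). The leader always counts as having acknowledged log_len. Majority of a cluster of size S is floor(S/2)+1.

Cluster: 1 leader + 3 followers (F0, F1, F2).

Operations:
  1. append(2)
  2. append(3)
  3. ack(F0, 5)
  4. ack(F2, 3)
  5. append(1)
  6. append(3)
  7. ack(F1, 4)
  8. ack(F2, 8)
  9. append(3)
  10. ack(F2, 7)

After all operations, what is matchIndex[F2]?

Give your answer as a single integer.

Op 1: append 2 -> log_len=2
Op 2: append 3 -> log_len=5
Op 3: F0 acks idx 5 -> match: F0=5 F1=0 F2=0; commitIndex=0
Op 4: F2 acks idx 3 -> match: F0=5 F1=0 F2=3; commitIndex=3
Op 5: append 1 -> log_len=6
Op 6: append 3 -> log_len=9
Op 7: F1 acks idx 4 -> match: F0=5 F1=4 F2=3; commitIndex=4
Op 8: F2 acks idx 8 -> match: F0=5 F1=4 F2=8; commitIndex=5
Op 9: append 3 -> log_len=12
Op 10: F2 acks idx 7 -> match: F0=5 F1=4 F2=8; commitIndex=5

Answer: 8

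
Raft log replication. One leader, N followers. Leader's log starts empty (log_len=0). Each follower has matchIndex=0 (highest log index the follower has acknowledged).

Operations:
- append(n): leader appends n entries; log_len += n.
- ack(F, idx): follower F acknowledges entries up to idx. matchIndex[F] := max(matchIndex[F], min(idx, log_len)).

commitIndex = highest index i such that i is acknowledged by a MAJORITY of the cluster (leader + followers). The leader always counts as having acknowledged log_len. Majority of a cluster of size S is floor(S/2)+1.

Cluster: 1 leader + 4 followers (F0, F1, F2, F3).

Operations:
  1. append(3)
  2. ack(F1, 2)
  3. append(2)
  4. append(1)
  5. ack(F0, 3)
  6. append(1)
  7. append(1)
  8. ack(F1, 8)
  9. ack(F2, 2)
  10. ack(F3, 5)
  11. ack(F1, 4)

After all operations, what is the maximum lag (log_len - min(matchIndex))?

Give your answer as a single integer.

Op 1: append 3 -> log_len=3
Op 2: F1 acks idx 2 -> match: F0=0 F1=2 F2=0 F3=0; commitIndex=0
Op 3: append 2 -> log_len=5
Op 4: append 1 -> log_len=6
Op 5: F0 acks idx 3 -> match: F0=3 F1=2 F2=0 F3=0; commitIndex=2
Op 6: append 1 -> log_len=7
Op 7: append 1 -> log_len=8
Op 8: F1 acks idx 8 -> match: F0=3 F1=8 F2=0 F3=0; commitIndex=3
Op 9: F2 acks idx 2 -> match: F0=3 F1=8 F2=2 F3=0; commitIndex=3
Op 10: F3 acks idx 5 -> match: F0=3 F1=8 F2=2 F3=5; commitIndex=5
Op 11: F1 acks idx 4 -> match: F0=3 F1=8 F2=2 F3=5; commitIndex=5

Answer: 6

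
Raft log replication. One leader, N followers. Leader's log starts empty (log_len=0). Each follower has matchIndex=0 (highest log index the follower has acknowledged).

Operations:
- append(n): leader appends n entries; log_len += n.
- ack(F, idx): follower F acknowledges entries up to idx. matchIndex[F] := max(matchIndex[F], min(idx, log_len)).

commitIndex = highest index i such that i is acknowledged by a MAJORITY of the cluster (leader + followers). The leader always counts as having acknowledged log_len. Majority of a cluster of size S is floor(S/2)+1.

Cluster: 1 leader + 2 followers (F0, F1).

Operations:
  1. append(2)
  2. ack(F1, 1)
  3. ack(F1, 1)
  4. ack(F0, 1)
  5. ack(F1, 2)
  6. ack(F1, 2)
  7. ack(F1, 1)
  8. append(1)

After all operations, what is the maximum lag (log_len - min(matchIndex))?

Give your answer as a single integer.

Answer: 2

Derivation:
Op 1: append 2 -> log_len=2
Op 2: F1 acks idx 1 -> match: F0=0 F1=1; commitIndex=1
Op 3: F1 acks idx 1 -> match: F0=0 F1=1; commitIndex=1
Op 4: F0 acks idx 1 -> match: F0=1 F1=1; commitIndex=1
Op 5: F1 acks idx 2 -> match: F0=1 F1=2; commitIndex=2
Op 6: F1 acks idx 2 -> match: F0=1 F1=2; commitIndex=2
Op 7: F1 acks idx 1 -> match: F0=1 F1=2; commitIndex=2
Op 8: append 1 -> log_len=3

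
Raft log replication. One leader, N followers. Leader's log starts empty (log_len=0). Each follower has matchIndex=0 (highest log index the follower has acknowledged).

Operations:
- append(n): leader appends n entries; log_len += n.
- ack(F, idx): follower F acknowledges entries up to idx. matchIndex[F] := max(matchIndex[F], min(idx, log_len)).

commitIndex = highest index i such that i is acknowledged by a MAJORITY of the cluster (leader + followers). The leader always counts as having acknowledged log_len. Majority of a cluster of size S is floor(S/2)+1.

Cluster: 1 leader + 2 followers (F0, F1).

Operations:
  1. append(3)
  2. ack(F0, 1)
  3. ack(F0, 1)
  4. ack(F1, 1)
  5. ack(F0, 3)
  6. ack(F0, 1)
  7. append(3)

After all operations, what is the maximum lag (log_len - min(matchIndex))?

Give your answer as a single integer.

Answer: 5

Derivation:
Op 1: append 3 -> log_len=3
Op 2: F0 acks idx 1 -> match: F0=1 F1=0; commitIndex=1
Op 3: F0 acks idx 1 -> match: F0=1 F1=0; commitIndex=1
Op 4: F1 acks idx 1 -> match: F0=1 F1=1; commitIndex=1
Op 5: F0 acks idx 3 -> match: F0=3 F1=1; commitIndex=3
Op 6: F0 acks idx 1 -> match: F0=3 F1=1; commitIndex=3
Op 7: append 3 -> log_len=6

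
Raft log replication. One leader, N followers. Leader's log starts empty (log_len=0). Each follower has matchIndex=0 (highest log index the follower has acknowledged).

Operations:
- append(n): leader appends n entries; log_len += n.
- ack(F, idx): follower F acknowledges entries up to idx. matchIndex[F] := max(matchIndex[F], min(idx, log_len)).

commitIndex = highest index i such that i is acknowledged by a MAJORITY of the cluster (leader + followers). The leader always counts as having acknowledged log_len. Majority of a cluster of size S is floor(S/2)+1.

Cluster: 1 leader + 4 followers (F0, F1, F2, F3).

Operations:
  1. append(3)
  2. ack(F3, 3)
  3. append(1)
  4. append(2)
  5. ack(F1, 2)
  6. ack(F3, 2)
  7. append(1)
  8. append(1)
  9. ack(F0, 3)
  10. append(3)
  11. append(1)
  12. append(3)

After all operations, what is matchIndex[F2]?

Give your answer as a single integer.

Op 1: append 3 -> log_len=3
Op 2: F3 acks idx 3 -> match: F0=0 F1=0 F2=0 F3=3; commitIndex=0
Op 3: append 1 -> log_len=4
Op 4: append 2 -> log_len=6
Op 5: F1 acks idx 2 -> match: F0=0 F1=2 F2=0 F3=3; commitIndex=2
Op 6: F3 acks idx 2 -> match: F0=0 F1=2 F2=0 F3=3; commitIndex=2
Op 7: append 1 -> log_len=7
Op 8: append 1 -> log_len=8
Op 9: F0 acks idx 3 -> match: F0=3 F1=2 F2=0 F3=3; commitIndex=3
Op 10: append 3 -> log_len=11
Op 11: append 1 -> log_len=12
Op 12: append 3 -> log_len=15

Answer: 0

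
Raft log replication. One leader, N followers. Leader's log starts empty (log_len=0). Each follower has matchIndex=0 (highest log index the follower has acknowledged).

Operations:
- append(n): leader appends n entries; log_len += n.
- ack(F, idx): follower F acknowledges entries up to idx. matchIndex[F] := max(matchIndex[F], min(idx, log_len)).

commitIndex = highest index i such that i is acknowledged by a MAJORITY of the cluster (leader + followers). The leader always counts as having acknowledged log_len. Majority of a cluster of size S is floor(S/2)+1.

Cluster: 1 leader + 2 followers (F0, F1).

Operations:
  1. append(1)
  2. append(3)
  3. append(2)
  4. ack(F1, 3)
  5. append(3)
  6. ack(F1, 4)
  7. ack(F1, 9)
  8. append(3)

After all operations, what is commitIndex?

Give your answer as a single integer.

Op 1: append 1 -> log_len=1
Op 2: append 3 -> log_len=4
Op 3: append 2 -> log_len=6
Op 4: F1 acks idx 3 -> match: F0=0 F1=3; commitIndex=3
Op 5: append 3 -> log_len=9
Op 6: F1 acks idx 4 -> match: F0=0 F1=4; commitIndex=4
Op 7: F1 acks idx 9 -> match: F0=0 F1=9; commitIndex=9
Op 8: append 3 -> log_len=12

Answer: 9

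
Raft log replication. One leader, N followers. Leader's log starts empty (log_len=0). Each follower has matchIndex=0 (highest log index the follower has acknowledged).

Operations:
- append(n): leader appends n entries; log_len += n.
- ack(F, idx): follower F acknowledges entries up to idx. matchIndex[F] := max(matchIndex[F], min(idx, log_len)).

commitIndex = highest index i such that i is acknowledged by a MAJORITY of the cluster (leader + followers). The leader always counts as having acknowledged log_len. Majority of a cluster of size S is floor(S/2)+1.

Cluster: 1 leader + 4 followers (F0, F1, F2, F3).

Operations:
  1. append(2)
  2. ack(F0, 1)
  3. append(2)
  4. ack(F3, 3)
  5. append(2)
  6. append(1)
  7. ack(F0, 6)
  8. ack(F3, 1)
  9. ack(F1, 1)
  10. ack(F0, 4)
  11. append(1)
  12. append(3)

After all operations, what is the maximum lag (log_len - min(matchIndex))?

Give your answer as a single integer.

Answer: 11

Derivation:
Op 1: append 2 -> log_len=2
Op 2: F0 acks idx 1 -> match: F0=1 F1=0 F2=0 F3=0; commitIndex=0
Op 3: append 2 -> log_len=4
Op 4: F3 acks idx 3 -> match: F0=1 F1=0 F2=0 F3=3; commitIndex=1
Op 5: append 2 -> log_len=6
Op 6: append 1 -> log_len=7
Op 7: F0 acks idx 6 -> match: F0=6 F1=0 F2=0 F3=3; commitIndex=3
Op 8: F3 acks idx 1 -> match: F0=6 F1=0 F2=0 F3=3; commitIndex=3
Op 9: F1 acks idx 1 -> match: F0=6 F1=1 F2=0 F3=3; commitIndex=3
Op 10: F0 acks idx 4 -> match: F0=6 F1=1 F2=0 F3=3; commitIndex=3
Op 11: append 1 -> log_len=8
Op 12: append 3 -> log_len=11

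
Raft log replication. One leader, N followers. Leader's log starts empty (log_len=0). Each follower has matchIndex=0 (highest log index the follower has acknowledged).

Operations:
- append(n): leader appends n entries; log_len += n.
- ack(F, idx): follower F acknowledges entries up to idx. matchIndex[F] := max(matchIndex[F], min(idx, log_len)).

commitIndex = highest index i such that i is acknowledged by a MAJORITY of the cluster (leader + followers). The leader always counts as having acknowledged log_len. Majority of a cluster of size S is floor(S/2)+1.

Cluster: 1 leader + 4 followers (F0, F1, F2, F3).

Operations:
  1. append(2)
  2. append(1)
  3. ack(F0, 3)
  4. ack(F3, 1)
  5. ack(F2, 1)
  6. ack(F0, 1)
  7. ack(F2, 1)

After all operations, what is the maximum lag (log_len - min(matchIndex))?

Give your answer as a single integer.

Answer: 3

Derivation:
Op 1: append 2 -> log_len=2
Op 2: append 1 -> log_len=3
Op 3: F0 acks idx 3 -> match: F0=3 F1=0 F2=0 F3=0; commitIndex=0
Op 4: F3 acks idx 1 -> match: F0=3 F1=0 F2=0 F3=1; commitIndex=1
Op 5: F2 acks idx 1 -> match: F0=3 F1=0 F2=1 F3=1; commitIndex=1
Op 6: F0 acks idx 1 -> match: F0=3 F1=0 F2=1 F3=1; commitIndex=1
Op 7: F2 acks idx 1 -> match: F0=3 F1=0 F2=1 F3=1; commitIndex=1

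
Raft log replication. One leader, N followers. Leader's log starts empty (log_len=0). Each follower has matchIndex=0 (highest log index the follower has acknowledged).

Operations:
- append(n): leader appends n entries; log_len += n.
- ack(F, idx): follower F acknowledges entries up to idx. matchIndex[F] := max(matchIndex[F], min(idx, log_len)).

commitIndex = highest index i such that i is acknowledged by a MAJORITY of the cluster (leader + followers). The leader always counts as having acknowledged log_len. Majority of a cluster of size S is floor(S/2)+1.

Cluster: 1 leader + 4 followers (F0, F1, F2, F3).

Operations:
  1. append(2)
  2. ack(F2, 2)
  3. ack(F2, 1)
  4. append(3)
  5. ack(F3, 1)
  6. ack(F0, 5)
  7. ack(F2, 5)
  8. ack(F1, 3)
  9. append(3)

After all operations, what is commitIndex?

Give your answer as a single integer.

Answer: 5

Derivation:
Op 1: append 2 -> log_len=2
Op 2: F2 acks idx 2 -> match: F0=0 F1=0 F2=2 F3=0; commitIndex=0
Op 3: F2 acks idx 1 -> match: F0=0 F1=0 F2=2 F3=0; commitIndex=0
Op 4: append 3 -> log_len=5
Op 5: F3 acks idx 1 -> match: F0=0 F1=0 F2=2 F3=1; commitIndex=1
Op 6: F0 acks idx 5 -> match: F0=5 F1=0 F2=2 F3=1; commitIndex=2
Op 7: F2 acks idx 5 -> match: F0=5 F1=0 F2=5 F3=1; commitIndex=5
Op 8: F1 acks idx 3 -> match: F0=5 F1=3 F2=5 F3=1; commitIndex=5
Op 9: append 3 -> log_len=8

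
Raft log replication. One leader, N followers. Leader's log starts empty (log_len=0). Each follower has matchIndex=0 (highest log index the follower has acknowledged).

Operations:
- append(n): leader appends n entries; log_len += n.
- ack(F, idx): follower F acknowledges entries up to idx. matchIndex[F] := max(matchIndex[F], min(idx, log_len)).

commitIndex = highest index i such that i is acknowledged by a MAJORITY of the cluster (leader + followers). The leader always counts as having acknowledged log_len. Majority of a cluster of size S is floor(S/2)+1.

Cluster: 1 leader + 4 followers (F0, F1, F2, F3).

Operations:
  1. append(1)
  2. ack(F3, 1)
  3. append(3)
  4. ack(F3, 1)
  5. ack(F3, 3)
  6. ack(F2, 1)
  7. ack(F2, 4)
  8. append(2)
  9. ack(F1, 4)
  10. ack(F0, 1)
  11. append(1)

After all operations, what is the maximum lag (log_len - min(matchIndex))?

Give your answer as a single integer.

Answer: 6

Derivation:
Op 1: append 1 -> log_len=1
Op 2: F3 acks idx 1 -> match: F0=0 F1=0 F2=0 F3=1; commitIndex=0
Op 3: append 3 -> log_len=4
Op 4: F3 acks idx 1 -> match: F0=0 F1=0 F2=0 F3=1; commitIndex=0
Op 5: F3 acks idx 3 -> match: F0=0 F1=0 F2=0 F3=3; commitIndex=0
Op 6: F2 acks idx 1 -> match: F0=0 F1=0 F2=1 F3=3; commitIndex=1
Op 7: F2 acks idx 4 -> match: F0=0 F1=0 F2=4 F3=3; commitIndex=3
Op 8: append 2 -> log_len=6
Op 9: F1 acks idx 4 -> match: F0=0 F1=4 F2=4 F3=3; commitIndex=4
Op 10: F0 acks idx 1 -> match: F0=1 F1=4 F2=4 F3=3; commitIndex=4
Op 11: append 1 -> log_len=7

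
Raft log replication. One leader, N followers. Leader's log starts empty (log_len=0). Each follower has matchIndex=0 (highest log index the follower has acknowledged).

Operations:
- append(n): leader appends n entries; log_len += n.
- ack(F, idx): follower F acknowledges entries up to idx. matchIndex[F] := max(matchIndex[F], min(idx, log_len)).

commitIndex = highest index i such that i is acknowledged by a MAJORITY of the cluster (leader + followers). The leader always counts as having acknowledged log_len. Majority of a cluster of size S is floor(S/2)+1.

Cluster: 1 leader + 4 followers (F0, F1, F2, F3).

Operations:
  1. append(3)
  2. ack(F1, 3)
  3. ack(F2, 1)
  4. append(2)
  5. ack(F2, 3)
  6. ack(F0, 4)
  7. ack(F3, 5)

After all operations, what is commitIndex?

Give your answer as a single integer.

Op 1: append 3 -> log_len=3
Op 2: F1 acks idx 3 -> match: F0=0 F1=3 F2=0 F3=0; commitIndex=0
Op 3: F2 acks idx 1 -> match: F0=0 F1=3 F2=1 F3=0; commitIndex=1
Op 4: append 2 -> log_len=5
Op 5: F2 acks idx 3 -> match: F0=0 F1=3 F2=3 F3=0; commitIndex=3
Op 6: F0 acks idx 4 -> match: F0=4 F1=3 F2=3 F3=0; commitIndex=3
Op 7: F3 acks idx 5 -> match: F0=4 F1=3 F2=3 F3=5; commitIndex=4

Answer: 4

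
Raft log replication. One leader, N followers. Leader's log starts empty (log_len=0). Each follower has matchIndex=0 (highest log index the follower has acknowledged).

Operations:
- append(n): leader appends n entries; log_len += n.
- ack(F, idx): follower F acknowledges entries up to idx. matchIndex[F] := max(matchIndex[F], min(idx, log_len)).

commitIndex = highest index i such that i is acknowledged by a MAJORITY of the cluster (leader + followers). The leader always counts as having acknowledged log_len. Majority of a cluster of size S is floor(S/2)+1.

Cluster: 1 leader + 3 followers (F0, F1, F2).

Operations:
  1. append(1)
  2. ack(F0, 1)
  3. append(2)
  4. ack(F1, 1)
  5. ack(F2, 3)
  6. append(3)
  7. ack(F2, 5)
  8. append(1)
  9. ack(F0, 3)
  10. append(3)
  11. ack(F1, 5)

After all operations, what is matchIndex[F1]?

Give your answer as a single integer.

Answer: 5

Derivation:
Op 1: append 1 -> log_len=1
Op 2: F0 acks idx 1 -> match: F0=1 F1=0 F2=0; commitIndex=0
Op 3: append 2 -> log_len=3
Op 4: F1 acks idx 1 -> match: F0=1 F1=1 F2=0; commitIndex=1
Op 5: F2 acks idx 3 -> match: F0=1 F1=1 F2=3; commitIndex=1
Op 6: append 3 -> log_len=6
Op 7: F2 acks idx 5 -> match: F0=1 F1=1 F2=5; commitIndex=1
Op 8: append 1 -> log_len=7
Op 9: F0 acks idx 3 -> match: F0=3 F1=1 F2=5; commitIndex=3
Op 10: append 3 -> log_len=10
Op 11: F1 acks idx 5 -> match: F0=3 F1=5 F2=5; commitIndex=5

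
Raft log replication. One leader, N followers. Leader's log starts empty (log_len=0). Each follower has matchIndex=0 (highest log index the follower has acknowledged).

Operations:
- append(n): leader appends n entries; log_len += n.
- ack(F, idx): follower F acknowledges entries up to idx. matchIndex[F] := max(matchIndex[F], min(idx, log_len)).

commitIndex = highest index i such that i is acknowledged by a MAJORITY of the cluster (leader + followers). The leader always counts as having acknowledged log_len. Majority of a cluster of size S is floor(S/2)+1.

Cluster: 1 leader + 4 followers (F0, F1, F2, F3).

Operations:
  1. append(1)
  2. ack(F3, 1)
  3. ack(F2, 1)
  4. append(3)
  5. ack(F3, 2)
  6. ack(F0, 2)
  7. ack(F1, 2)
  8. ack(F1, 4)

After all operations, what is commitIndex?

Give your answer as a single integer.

Answer: 2

Derivation:
Op 1: append 1 -> log_len=1
Op 2: F3 acks idx 1 -> match: F0=0 F1=0 F2=0 F3=1; commitIndex=0
Op 3: F2 acks idx 1 -> match: F0=0 F1=0 F2=1 F3=1; commitIndex=1
Op 4: append 3 -> log_len=4
Op 5: F3 acks idx 2 -> match: F0=0 F1=0 F2=1 F3=2; commitIndex=1
Op 6: F0 acks idx 2 -> match: F0=2 F1=0 F2=1 F3=2; commitIndex=2
Op 7: F1 acks idx 2 -> match: F0=2 F1=2 F2=1 F3=2; commitIndex=2
Op 8: F1 acks idx 4 -> match: F0=2 F1=4 F2=1 F3=2; commitIndex=2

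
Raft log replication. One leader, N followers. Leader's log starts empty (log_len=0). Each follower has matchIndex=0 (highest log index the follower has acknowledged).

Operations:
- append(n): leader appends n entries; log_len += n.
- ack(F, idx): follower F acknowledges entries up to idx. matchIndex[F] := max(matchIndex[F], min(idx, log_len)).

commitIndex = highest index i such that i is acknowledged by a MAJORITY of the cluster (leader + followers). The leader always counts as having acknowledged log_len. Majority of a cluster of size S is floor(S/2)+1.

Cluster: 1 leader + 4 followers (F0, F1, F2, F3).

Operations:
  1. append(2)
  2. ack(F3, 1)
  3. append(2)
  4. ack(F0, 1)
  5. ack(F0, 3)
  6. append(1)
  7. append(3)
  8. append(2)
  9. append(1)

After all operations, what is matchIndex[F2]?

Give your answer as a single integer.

Op 1: append 2 -> log_len=2
Op 2: F3 acks idx 1 -> match: F0=0 F1=0 F2=0 F3=1; commitIndex=0
Op 3: append 2 -> log_len=4
Op 4: F0 acks idx 1 -> match: F0=1 F1=0 F2=0 F3=1; commitIndex=1
Op 5: F0 acks idx 3 -> match: F0=3 F1=0 F2=0 F3=1; commitIndex=1
Op 6: append 1 -> log_len=5
Op 7: append 3 -> log_len=8
Op 8: append 2 -> log_len=10
Op 9: append 1 -> log_len=11

Answer: 0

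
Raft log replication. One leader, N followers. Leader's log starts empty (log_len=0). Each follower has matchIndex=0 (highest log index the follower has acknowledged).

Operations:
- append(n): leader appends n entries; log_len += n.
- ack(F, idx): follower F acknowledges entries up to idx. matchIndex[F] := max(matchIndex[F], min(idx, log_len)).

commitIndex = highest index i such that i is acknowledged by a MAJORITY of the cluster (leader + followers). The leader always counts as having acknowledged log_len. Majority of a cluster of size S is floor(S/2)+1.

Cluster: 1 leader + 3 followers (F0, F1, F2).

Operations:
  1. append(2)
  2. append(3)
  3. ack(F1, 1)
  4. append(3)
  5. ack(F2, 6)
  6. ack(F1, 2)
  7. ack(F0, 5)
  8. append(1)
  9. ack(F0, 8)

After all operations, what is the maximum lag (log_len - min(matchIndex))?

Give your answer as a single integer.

Answer: 7

Derivation:
Op 1: append 2 -> log_len=2
Op 2: append 3 -> log_len=5
Op 3: F1 acks idx 1 -> match: F0=0 F1=1 F2=0; commitIndex=0
Op 4: append 3 -> log_len=8
Op 5: F2 acks idx 6 -> match: F0=0 F1=1 F2=6; commitIndex=1
Op 6: F1 acks idx 2 -> match: F0=0 F1=2 F2=6; commitIndex=2
Op 7: F0 acks idx 5 -> match: F0=5 F1=2 F2=6; commitIndex=5
Op 8: append 1 -> log_len=9
Op 9: F0 acks idx 8 -> match: F0=8 F1=2 F2=6; commitIndex=6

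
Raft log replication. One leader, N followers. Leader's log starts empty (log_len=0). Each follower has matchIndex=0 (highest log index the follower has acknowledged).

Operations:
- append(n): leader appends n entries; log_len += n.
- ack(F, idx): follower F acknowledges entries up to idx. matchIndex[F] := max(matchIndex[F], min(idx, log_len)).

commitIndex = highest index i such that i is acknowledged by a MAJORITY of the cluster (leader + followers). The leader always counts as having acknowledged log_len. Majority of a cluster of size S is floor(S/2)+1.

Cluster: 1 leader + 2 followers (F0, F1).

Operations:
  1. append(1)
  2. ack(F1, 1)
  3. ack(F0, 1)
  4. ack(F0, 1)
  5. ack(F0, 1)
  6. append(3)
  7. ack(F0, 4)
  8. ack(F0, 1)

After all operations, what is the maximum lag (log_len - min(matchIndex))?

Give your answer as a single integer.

Op 1: append 1 -> log_len=1
Op 2: F1 acks idx 1 -> match: F0=0 F1=1; commitIndex=1
Op 3: F0 acks idx 1 -> match: F0=1 F1=1; commitIndex=1
Op 4: F0 acks idx 1 -> match: F0=1 F1=1; commitIndex=1
Op 5: F0 acks idx 1 -> match: F0=1 F1=1; commitIndex=1
Op 6: append 3 -> log_len=4
Op 7: F0 acks idx 4 -> match: F0=4 F1=1; commitIndex=4
Op 8: F0 acks idx 1 -> match: F0=4 F1=1; commitIndex=4

Answer: 3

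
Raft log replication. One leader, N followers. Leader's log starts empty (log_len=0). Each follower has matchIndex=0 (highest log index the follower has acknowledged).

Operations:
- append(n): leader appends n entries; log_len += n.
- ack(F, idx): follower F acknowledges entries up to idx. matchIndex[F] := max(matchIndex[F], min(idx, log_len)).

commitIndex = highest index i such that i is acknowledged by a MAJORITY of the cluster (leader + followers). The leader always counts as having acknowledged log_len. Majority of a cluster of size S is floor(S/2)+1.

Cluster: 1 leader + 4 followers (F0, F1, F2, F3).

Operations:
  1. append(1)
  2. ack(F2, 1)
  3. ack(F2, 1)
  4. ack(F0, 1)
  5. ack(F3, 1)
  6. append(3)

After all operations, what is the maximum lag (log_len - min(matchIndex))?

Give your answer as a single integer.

Answer: 4

Derivation:
Op 1: append 1 -> log_len=1
Op 2: F2 acks idx 1 -> match: F0=0 F1=0 F2=1 F3=0; commitIndex=0
Op 3: F2 acks idx 1 -> match: F0=0 F1=0 F2=1 F3=0; commitIndex=0
Op 4: F0 acks idx 1 -> match: F0=1 F1=0 F2=1 F3=0; commitIndex=1
Op 5: F3 acks idx 1 -> match: F0=1 F1=0 F2=1 F3=1; commitIndex=1
Op 6: append 3 -> log_len=4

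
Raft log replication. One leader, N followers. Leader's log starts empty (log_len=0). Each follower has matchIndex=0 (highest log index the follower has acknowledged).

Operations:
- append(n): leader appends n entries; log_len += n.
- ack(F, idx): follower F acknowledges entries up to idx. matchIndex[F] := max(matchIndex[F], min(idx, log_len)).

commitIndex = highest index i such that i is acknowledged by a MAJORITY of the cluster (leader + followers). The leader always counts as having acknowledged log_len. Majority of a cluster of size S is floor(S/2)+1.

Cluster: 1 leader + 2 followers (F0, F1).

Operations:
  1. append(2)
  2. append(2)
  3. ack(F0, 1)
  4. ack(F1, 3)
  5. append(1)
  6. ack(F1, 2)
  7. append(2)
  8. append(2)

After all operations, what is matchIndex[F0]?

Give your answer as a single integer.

Answer: 1

Derivation:
Op 1: append 2 -> log_len=2
Op 2: append 2 -> log_len=4
Op 3: F0 acks idx 1 -> match: F0=1 F1=0; commitIndex=1
Op 4: F1 acks idx 3 -> match: F0=1 F1=3; commitIndex=3
Op 5: append 1 -> log_len=5
Op 6: F1 acks idx 2 -> match: F0=1 F1=3; commitIndex=3
Op 7: append 2 -> log_len=7
Op 8: append 2 -> log_len=9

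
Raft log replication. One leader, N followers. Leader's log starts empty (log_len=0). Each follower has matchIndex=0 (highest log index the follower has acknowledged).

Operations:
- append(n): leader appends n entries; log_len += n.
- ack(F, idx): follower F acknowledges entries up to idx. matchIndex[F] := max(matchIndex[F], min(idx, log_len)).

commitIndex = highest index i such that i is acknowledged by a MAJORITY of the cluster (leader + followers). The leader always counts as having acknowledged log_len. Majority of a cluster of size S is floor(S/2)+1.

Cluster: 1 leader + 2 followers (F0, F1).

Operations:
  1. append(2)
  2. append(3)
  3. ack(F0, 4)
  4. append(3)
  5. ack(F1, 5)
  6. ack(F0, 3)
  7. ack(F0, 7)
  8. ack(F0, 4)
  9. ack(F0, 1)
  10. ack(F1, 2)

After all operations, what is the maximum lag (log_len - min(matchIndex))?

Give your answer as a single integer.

Op 1: append 2 -> log_len=2
Op 2: append 3 -> log_len=5
Op 3: F0 acks idx 4 -> match: F0=4 F1=0; commitIndex=4
Op 4: append 3 -> log_len=8
Op 5: F1 acks idx 5 -> match: F0=4 F1=5; commitIndex=5
Op 6: F0 acks idx 3 -> match: F0=4 F1=5; commitIndex=5
Op 7: F0 acks idx 7 -> match: F0=7 F1=5; commitIndex=7
Op 8: F0 acks idx 4 -> match: F0=7 F1=5; commitIndex=7
Op 9: F0 acks idx 1 -> match: F0=7 F1=5; commitIndex=7
Op 10: F1 acks idx 2 -> match: F0=7 F1=5; commitIndex=7

Answer: 3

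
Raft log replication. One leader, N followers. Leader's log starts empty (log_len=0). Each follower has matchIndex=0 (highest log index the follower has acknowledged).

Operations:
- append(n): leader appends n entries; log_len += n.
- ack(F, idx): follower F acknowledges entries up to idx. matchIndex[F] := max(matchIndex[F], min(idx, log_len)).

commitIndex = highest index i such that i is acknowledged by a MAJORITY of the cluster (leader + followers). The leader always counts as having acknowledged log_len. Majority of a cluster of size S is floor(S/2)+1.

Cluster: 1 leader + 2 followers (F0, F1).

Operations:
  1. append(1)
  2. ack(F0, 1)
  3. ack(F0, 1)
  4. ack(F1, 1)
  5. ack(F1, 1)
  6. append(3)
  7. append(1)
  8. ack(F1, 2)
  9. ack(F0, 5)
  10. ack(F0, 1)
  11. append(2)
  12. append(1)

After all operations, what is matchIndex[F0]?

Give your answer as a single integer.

Answer: 5

Derivation:
Op 1: append 1 -> log_len=1
Op 2: F0 acks idx 1 -> match: F0=1 F1=0; commitIndex=1
Op 3: F0 acks idx 1 -> match: F0=1 F1=0; commitIndex=1
Op 4: F1 acks idx 1 -> match: F0=1 F1=1; commitIndex=1
Op 5: F1 acks idx 1 -> match: F0=1 F1=1; commitIndex=1
Op 6: append 3 -> log_len=4
Op 7: append 1 -> log_len=5
Op 8: F1 acks idx 2 -> match: F0=1 F1=2; commitIndex=2
Op 9: F0 acks idx 5 -> match: F0=5 F1=2; commitIndex=5
Op 10: F0 acks idx 1 -> match: F0=5 F1=2; commitIndex=5
Op 11: append 2 -> log_len=7
Op 12: append 1 -> log_len=8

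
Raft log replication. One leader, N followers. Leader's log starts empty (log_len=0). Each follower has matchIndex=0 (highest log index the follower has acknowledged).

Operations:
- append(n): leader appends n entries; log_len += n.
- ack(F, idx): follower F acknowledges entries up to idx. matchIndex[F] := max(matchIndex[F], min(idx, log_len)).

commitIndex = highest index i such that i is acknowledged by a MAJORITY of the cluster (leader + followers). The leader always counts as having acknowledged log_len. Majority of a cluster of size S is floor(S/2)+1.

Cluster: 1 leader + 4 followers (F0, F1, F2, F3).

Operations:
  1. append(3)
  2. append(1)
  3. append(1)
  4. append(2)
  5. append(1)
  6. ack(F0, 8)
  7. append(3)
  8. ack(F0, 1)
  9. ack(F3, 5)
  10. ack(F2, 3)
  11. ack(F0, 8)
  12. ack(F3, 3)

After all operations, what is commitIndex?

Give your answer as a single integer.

Answer: 5

Derivation:
Op 1: append 3 -> log_len=3
Op 2: append 1 -> log_len=4
Op 3: append 1 -> log_len=5
Op 4: append 2 -> log_len=7
Op 5: append 1 -> log_len=8
Op 6: F0 acks idx 8 -> match: F0=8 F1=0 F2=0 F3=0; commitIndex=0
Op 7: append 3 -> log_len=11
Op 8: F0 acks idx 1 -> match: F0=8 F1=0 F2=0 F3=0; commitIndex=0
Op 9: F3 acks idx 5 -> match: F0=8 F1=0 F2=0 F3=5; commitIndex=5
Op 10: F2 acks idx 3 -> match: F0=8 F1=0 F2=3 F3=5; commitIndex=5
Op 11: F0 acks idx 8 -> match: F0=8 F1=0 F2=3 F3=5; commitIndex=5
Op 12: F3 acks idx 3 -> match: F0=8 F1=0 F2=3 F3=5; commitIndex=5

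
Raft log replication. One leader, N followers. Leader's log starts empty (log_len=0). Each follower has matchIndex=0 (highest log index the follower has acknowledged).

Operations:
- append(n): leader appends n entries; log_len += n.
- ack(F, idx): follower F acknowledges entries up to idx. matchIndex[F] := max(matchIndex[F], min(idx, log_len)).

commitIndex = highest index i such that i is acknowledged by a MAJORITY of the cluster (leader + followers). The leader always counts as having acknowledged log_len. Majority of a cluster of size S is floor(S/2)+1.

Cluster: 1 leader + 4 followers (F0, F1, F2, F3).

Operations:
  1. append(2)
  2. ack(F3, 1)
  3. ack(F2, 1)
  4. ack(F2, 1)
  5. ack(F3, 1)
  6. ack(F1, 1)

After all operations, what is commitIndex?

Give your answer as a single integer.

Answer: 1

Derivation:
Op 1: append 2 -> log_len=2
Op 2: F3 acks idx 1 -> match: F0=0 F1=0 F2=0 F3=1; commitIndex=0
Op 3: F2 acks idx 1 -> match: F0=0 F1=0 F2=1 F3=1; commitIndex=1
Op 4: F2 acks idx 1 -> match: F0=0 F1=0 F2=1 F3=1; commitIndex=1
Op 5: F3 acks idx 1 -> match: F0=0 F1=0 F2=1 F3=1; commitIndex=1
Op 6: F1 acks idx 1 -> match: F0=0 F1=1 F2=1 F3=1; commitIndex=1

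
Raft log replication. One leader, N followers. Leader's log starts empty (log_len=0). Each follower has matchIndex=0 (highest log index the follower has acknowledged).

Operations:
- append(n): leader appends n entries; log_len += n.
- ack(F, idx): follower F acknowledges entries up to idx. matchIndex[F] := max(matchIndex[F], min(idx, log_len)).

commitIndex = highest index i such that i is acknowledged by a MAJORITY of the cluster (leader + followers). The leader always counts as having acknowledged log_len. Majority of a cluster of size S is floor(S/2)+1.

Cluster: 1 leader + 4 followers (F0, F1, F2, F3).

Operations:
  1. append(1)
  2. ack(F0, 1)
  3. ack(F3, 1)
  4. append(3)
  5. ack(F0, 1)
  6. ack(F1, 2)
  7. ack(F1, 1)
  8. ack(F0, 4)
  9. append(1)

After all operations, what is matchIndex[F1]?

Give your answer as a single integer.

Op 1: append 1 -> log_len=1
Op 2: F0 acks idx 1 -> match: F0=1 F1=0 F2=0 F3=0; commitIndex=0
Op 3: F3 acks idx 1 -> match: F0=1 F1=0 F2=0 F3=1; commitIndex=1
Op 4: append 3 -> log_len=4
Op 5: F0 acks idx 1 -> match: F0=1 F1=0 F2=0 F3=1; commitIndex=1
Op 6: F1 acks idx 2 -> match: F0=1 F1=2 F2=0 F3=1; commitIndex=1
Op 7: F1 acks idx 1 -> match: F0=1 F1=2 F2=0 F3=1; commitIndex=1
Op 8: F0 acks idx 4 -> match: F0=4 F1=2 F2=0 F3=1; commitIndex=2
Op 9: append 1 -> log_len=5

Answer: 2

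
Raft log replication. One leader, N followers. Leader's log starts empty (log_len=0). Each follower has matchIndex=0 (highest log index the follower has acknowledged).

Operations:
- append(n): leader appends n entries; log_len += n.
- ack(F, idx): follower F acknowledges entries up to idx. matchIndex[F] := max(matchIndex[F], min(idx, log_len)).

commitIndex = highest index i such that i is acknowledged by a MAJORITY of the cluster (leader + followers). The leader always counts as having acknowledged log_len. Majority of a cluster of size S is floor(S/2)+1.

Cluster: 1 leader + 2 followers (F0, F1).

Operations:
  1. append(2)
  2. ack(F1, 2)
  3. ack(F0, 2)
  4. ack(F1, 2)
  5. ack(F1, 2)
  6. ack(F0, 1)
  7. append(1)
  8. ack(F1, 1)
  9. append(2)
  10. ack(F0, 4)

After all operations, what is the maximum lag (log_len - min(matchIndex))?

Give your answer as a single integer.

Answer: 3

Derivation:
Op 1: append 2 -> log_len=2
Op 2: F1 acks idx 2 -> match: F0=0 F1=2; commitIndex=2
Op 3: F0 acks idx 2 -> match: F0=2 F1=2; commitIndex=2
Op 4: F1 acks idx 2 -> match: F0=2 F1=2; commitIndex=2
Op 5: F1 acks idx 2 -> match: F0=2 F1=2; commitIndex=2
Op 6: F0 acks idx 1 -> match: F0=2 F1=2; commitIndex=2
Op 7: append 1 -> log_len=3
Op 8: F1 acks idx 1 -> match: F0=2 F1=2; commitIndex=2
Op 9: append 2 -> log_len=5
Op 10: F0 acks idx 4 -> match: F0=4 F1=2; commitIndex=4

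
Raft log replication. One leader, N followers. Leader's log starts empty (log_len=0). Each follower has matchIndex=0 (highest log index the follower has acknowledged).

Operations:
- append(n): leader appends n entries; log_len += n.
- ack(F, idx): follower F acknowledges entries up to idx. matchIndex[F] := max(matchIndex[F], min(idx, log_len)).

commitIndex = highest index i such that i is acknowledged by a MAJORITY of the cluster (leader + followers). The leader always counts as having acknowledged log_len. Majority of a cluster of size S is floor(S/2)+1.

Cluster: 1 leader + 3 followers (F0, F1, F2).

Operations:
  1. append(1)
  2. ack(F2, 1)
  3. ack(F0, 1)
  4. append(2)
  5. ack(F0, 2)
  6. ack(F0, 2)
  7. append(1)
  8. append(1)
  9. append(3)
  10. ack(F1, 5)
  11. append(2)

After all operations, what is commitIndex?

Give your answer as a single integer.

Op 1: append 1 -> log_len=1
Op 2: F2 acks idx 1 -> match: F0=0 F1=0 F2=1; commitIndex=0
Op 3: F0 acks idx 1 -> match: F0=1 F1=0 F2=1; commitIndex=1
Op 4: append 2 -> log_len=3
Op 5: F0 acks idx 2 -> match: F0=2 F1=0 F2=1; commitIndex=1
Op 6: F0 acks idx 2 -> match: F0=2 F1=0 F2=1; commitIndex=1
Op 7: append 1 -> log_len=4
Op 8: append 1 -> log_len=5
Op 9: append 3 -> log_len=8
Op 10: F1 acks idx 5 -> match: F0=2 F1=5 F2=1; commitIndex=2
Op 11: append 2 -> log_len=10

Answer: 2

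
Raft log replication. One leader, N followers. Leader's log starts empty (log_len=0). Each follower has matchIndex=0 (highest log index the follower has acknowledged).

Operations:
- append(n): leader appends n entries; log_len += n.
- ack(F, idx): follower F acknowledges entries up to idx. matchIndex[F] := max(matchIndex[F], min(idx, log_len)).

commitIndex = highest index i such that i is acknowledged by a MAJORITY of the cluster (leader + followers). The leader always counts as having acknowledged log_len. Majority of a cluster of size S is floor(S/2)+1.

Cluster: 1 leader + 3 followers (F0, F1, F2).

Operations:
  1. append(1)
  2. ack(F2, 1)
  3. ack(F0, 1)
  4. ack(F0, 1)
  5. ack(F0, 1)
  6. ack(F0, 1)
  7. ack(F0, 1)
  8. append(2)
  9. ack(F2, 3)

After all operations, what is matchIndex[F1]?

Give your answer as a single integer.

Answer: 0

Derivation:
Op 1: append 1 -> log_len=1
Op 2: F2 acks idx 1 -> match: F0=0 F1=0 F2=1; commitIndex=0
Op 3: F0 acks idx 1 -> match: F0=1 F1=0 F2=1; commitIndex=1
Op 4: F0 acks idx 1 -> match: F0=1 F1=0 F2=1; commitIndex=1
Op 5: F0 acks idx 1 -> match: F0=1 F1=0 F2=1; commitIndex=1
Op 6: F0 acks idx 1 -> match: F0=1 F1=0 F2=1; commitIndex=1
Op 7: F0 acks idx 1 -> match: F0=1 F1=0 F2=1; commitIndex=1
Op 8: append 2 -> log_len=3
Op 9: F2 acks idx 3 -> match: F0=1 F1=0 F2=3; commitIndex=1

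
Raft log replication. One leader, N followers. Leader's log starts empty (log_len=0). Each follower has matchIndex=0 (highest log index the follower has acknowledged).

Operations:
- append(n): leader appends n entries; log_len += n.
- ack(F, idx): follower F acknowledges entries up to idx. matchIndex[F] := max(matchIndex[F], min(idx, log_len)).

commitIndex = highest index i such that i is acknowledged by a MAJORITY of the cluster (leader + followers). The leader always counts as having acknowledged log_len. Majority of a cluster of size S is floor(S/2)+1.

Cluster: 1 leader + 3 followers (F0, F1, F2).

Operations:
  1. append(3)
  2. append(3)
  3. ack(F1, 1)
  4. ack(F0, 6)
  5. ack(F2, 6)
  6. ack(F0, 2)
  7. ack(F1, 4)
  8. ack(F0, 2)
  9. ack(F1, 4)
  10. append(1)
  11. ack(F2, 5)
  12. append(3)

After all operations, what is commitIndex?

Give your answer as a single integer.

Op 1: append 3 -> log_len=3
Op 2: append 3 -> log_len=6
Op 3: F1 acks idx 1 -> match: F0=0 F1=1 F2=0; commitIndex=0
Op 4: F0 acks idx 6 -> match: F0=6 F1=1 F2=0; commitIndex=1
Op 5: F2 acks idx 6 -> match: F0=6 F1=1 F2=6; commitIndex=6
Op 6: F0 acks idx 2 -> match: F0=6 F1=1 F2=6; commitIndex=6
Op 7: F1 acks idx 4 -> match: F0=6 F1=4 F2=6; commitIndex=6
Op 8: F0 acks idx 2 -> match: F0=6 F1=4 F2=6; commitIndex=6
Op 9: F1 acks idx 4 -> match: F0=6 F1=4 F2=6; commitIndex=6
Op 10: append 1 -> log_len=7
Op 11: F2 acks idx 5 -> match: F0=6 F1=4 F2=6; commitIndex=6
Op 12: append 3 -> log_len=10

Answer: 6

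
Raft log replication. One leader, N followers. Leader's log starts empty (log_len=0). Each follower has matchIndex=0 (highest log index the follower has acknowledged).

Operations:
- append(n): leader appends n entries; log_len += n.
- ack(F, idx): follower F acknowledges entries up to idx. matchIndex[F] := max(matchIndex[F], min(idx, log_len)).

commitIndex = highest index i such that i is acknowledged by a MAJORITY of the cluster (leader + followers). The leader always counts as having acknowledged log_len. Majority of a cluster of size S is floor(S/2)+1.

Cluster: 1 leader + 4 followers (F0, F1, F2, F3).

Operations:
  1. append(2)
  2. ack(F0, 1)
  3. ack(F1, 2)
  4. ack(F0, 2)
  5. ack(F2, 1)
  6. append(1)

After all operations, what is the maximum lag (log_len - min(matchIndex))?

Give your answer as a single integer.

Op 1: append 2 -> log_len=2
Op 2: F0 acks idx 1 -> match: F0=1 F1=0 F2=0 F3=0; commitIndex=0
Op 3: F1 acks idx 2 -> match: F0=1 F1=2 F2=0 F3=0; commitIndex=1
Op 4: F0 acks idx 2 -> match: F0=2 F1=2 F2=0 F3=0; commitIndex=2
Op 5: F2 acks idx 1 -> match: F0=2 F1=2 F2=1 F3=0; commitIndex=2
Op 6: append 1 -> log_len=3

Answer: 3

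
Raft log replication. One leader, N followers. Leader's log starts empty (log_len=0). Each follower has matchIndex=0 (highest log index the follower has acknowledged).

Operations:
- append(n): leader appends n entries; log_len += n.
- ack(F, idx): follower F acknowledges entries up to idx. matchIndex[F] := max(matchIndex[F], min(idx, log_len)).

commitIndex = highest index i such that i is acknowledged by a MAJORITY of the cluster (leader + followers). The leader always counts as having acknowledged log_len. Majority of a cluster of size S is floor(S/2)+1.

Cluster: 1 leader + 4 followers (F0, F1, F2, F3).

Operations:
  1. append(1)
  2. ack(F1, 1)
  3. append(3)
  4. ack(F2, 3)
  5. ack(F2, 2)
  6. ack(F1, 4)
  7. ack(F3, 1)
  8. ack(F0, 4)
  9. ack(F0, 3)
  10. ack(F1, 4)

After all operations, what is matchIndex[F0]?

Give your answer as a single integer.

Op 1: append 1 -> log_len=1
Op 2: F1 acks idx 1 -> match: F0=0 F1=1 F2=0 F3=0; commitIndex=0
Op 3: append 3 -> log_len=4
Op 4: F2 acks idx 3 -> match: F0=0 F1=1 F2=3 F3=0; commitIndex=1
Op 5: F2 acks idx 2 -> match: F0=0 F1=1 F2=3 F3=0; commitIndex=1
Op 6: F1 acks idx 4 -> match: F0=0 F1=4 F2=3 F3=0; commitIndex=3
Op 7: F3 acks idx 1 -> match: F0=0 F1=4 F2=3 F3=1; commitIndex=3
Op 8: F0 acks idx 4 -> match: F0=4 F1=4 F2=3 F3=1; commitIndex=4
Op 9: F0 acks idx 3 -> match: F0=4 F1=4 F2=3 F3=1; commitIndex=4
Op 10: F1 acks idx 4 -> match: F0=4 F1=4 F2=3 F3=1; commitIndex=4

Answer: 4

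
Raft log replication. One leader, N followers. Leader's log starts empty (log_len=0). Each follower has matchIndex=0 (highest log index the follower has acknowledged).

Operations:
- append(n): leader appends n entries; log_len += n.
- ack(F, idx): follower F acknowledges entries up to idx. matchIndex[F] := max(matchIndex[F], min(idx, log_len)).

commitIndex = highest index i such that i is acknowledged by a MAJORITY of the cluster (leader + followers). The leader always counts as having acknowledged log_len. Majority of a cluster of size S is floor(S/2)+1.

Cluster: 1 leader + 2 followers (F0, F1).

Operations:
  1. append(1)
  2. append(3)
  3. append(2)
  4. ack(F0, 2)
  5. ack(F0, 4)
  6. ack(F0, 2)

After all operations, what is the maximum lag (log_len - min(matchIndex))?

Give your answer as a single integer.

Answer: 6

Derivation:
Op 1: append 1 -> log_len=1
Op 2: append 3 -> log_len=4
Op 3: append 2 -> log_len=6
Op 4: F0 acks idx 2 -> match: F0=2 F1=0; commitIndex=2
Op 5: F0 acks idx 4 -> match: F0=4 F1=0; commitIndex=4
Op 6: F0 acks idx 2 -> match: F0=4 F1=0; commitIndex=4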